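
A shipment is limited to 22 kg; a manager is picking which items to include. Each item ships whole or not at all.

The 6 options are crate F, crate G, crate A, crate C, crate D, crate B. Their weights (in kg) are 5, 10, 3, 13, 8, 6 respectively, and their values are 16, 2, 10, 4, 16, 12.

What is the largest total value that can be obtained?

54

This is a 0-1 knapsack instance.
crate F + crate A + crate D + crate B: weight 5 + 3 + 8 + 6 = 22 ≤ 22, value 16 + 10 + 16 + 12 = 54.
crate F + crate A + crate D: weight 5 + 3 + 8 = 16 ≤ 22, value 16 + 10 + 16 = 42.
crate F + crate D + crate B: weight 5 + 8 + 6 = 19 ≤ 22, value 16 + 16 + 12 = 44.
Best is crate F, crate A, crate D, and crate B with total value 54.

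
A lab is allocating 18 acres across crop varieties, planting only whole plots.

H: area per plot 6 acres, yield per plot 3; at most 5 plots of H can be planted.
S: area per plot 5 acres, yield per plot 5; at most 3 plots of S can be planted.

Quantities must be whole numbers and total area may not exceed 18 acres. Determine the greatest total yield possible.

1×H and 2×S: area 16 ≤ 18, yield 1·3 + 2·5 = 13.
3×S: area 15 ≤ 18, yield 3·5 = 15.
Best is 15.

15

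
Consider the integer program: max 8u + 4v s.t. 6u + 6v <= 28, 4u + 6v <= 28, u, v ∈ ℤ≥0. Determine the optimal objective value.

32

The continuous relaxation peaks at (4.67, 0) with value 37.33; rounding to a feasible lattice point costs some objective.
(u,v)=(4,0): 6·4+6·0=24≤28, 4·4+6·0=16≤28, objective 32.
(u,v)=(3,1): 6·3+6·1=24≤28, 4·3+6·1=18≤28, objective 28.
The best lattice point is (4,0), giving 32.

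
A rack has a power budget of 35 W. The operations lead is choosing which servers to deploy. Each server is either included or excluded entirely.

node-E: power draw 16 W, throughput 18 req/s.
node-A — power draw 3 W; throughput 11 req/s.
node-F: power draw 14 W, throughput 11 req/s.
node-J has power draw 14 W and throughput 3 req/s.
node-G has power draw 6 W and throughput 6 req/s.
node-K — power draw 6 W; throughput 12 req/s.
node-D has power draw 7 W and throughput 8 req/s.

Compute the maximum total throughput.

49

node-E + node-A + node-G + node-K: power draw 16 + 3 + 6 + 6 = 31 ≤ 35, throughput 18 + 11 + 6 + 12 = 47.
node-E + node-A + node-K + node-D: power draw 16 + 3 + 6 + 7 = 32 ≤ 35, throughput 18 + 11 + 12 + 8 = 49.
node-E + node-G + node-K + node-D: power draw 16 + 6 + 6 + 7 = 35 ≤ 35, throughput 18 + 6 + 12 + 8 = 44.
Best is node-E, node-A, node-K, and node-D with total throughput 49.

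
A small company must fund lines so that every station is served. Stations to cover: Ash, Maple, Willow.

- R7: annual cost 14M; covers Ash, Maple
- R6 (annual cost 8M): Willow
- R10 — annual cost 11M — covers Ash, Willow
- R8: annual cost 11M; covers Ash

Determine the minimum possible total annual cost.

22

The greedy cost-per-new-station heuristic would pick R10 and R7 for 25, but a cheaper cover exists.
Choose R7 and R6: together they cover Ash, Maple, Willow — every station.
Total annual cost: 14 + 8 = 22.
No cover costs less than 22.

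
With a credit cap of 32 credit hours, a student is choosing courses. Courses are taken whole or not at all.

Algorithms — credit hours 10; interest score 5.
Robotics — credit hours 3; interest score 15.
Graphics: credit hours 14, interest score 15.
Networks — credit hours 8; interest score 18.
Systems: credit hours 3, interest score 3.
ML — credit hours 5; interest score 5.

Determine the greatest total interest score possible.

53

This is an integer program with binary decision variables.
Robotics + Graphics + Networks + Systems: credit hours 3 + 14 + 8 + 3 = 28 ≤ 32, interest score 15 + 15 + 18 + 3 = 51.
Robotics + Graphics + Networks + ML: credit hours 3 + 14 + 8 + 5 = 30 ≤ 32, interest score 15 + 15 + 18 + 5 = 53.
Best is Robotics, Graphics, Networks, and ML with total interest score 53.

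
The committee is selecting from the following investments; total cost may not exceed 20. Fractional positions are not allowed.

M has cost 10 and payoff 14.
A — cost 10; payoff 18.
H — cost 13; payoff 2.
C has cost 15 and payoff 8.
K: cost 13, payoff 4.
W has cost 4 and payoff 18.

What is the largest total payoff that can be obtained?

M + A: cost 10 + 10 = 20 ≤ 20, payoff 14 + 18 = 32.
A + W: cost 10 + 4 = 14 ≤ 20, payoff 18 + 18 = 36.
M + W: cost 10 + 4 = 14 ≤ 20, payoff 14 + 18 = 32.
Best is A and W with total payoff 36.

36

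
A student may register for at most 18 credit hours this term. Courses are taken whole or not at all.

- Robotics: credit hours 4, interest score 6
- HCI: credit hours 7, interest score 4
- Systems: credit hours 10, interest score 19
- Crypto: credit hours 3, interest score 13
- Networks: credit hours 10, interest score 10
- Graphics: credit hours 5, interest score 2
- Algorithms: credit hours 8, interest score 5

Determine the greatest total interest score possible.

38

Allowing fractional choices, the relaxed optimum would be about 39.0, but courses are indivisible.
Systems + Crypto + Graphics: credit hours 10 + 3 + 5 = 18 ≤ 18, interest score 19 + 13 + 2 = 34.
Robotics + Systems + Crypto: credit hours 4 + 10 + 3 = 17 ≤ 18, interest score 6 + 19 + 13 = 38.
Systems + Crypto: credit hours 10 + 3 = 13 ≤ 18, interest score 19 + 13 = 32.
Best is Robotics, Systems, and Crypto with total interest score 38.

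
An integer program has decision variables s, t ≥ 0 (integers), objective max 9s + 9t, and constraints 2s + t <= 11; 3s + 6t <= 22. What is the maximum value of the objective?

Relaxing integrality, the LP optimum is 55.00 at (s,t) = (4.89, 1.22), which is not an integer point.
(s,t)=(5,1): 2·5+1·1=11≤11, 3·5+6·1=21≤22, objective 54.
(s,t)=(5,0): 2·5+1·0=10≤11, 3·5+6·0=15≤22, objective 45.
(s,t)=(3,2): 2·3+1·2=8≤11, 3·3+6·2=21≤22, objective 45.
The best lattice point is (5,1), giving 54.

54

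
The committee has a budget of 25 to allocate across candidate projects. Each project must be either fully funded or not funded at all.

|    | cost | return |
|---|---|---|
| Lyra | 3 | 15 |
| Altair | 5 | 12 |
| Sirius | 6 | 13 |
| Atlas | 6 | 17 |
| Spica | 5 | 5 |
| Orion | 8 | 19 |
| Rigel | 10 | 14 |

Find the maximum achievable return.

64

This is a 0-1 knapsack instance.
Lyra + Sirius + Atlas + Orion: cost 3 + 6 + 6 + 8 = 23 ≤ 25, return 15 + 13 + 17 + 19 = 64.
Lyra + Altair + Atlas + Orion: cost 3 + 5 + 6 + 8 = 22 ≤ 25, return 15 + 12 + 17 + 19 = 63.
Lyra + Altair + Sirius + Atlas + Spica: cost 3 + 5 + 6 + 6 + 5 = 25 ≤ 25, return 15 + 12 + 13 + 17 + 5 = 62.
Best is Lyra, Sirius, Atlas, and Orion with total return 64.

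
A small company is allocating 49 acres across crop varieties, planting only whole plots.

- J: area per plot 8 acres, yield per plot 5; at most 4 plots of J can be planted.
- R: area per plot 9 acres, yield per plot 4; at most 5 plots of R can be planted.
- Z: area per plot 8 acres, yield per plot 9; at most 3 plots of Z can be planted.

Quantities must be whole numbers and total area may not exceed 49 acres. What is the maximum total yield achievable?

3×J and 3×Z: area 48 ≤ 49, yield 3·5 + 3·9 = 42.
2×J, 1×R, and 3×Z: area 49 ≤ 49, yield 2·5 + 1·4 + 3·9 = 41.
Best is 42.

42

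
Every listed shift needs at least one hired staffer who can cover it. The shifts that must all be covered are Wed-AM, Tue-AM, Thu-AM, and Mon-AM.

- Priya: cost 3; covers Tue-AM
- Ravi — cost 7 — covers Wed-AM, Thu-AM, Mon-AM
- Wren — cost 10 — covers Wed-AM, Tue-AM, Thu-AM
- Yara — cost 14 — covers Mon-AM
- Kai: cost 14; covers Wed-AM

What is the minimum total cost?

This is an integer covering problem.
Choose Priya and Ravi: together they cover Wed-AM, Tue-AM, Thu-AM, Mon-AM — every shift.
Total cost: 3 + 7 = 10.

10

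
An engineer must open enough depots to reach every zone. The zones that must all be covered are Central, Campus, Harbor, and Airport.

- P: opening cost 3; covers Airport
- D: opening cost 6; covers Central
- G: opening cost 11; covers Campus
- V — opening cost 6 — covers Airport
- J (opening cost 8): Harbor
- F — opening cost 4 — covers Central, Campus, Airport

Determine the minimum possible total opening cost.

12

This is a weighted set-cover instance.
Choose J and F: together they cover Central, Campus, Harbor, Airport — every zone.
Total opening cost: 8 + 4 = 12.
No cover costs less than 12.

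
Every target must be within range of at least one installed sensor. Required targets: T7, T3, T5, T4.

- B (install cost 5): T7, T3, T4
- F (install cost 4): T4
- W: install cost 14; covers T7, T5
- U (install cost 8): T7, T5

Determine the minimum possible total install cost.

13

Choose B and U: together they cover T7, T3, T5, T4 — every target.
Total install cost: 5 + 8 = 13.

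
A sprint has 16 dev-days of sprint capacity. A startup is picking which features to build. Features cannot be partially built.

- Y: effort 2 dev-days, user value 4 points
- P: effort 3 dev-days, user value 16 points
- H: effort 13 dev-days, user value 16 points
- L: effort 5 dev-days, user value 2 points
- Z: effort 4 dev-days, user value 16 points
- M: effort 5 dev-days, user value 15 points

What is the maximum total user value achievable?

This is a 0-1 knapsack instance.
Take Y, P, Z, and M: effort 2 + 3 + 4 + 5 = 14 ≤ 16, user value 4 + 16 + 16 + 15 = 51.
No other feasible combination does better.

51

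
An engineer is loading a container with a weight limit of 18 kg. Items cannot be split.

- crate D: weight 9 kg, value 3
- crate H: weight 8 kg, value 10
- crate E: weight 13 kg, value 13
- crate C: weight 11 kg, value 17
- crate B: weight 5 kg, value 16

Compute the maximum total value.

33

Allowing fractional choices, the relaxed optimum would be about 35.5, but items are indivisible.
crate E + crate B: weight 13 + 5 = 18 ≤ 18, value 13 + 16 = 29.
crate H + crate B: weight 8 + 5 = 13 ≤ 18, value 10 + 16 = 26.
crate C + crate B: weight 11 + 5 = 16 ≤ 18, value 17 + 16 = 33.
Best is crate C and crate B with total value 33.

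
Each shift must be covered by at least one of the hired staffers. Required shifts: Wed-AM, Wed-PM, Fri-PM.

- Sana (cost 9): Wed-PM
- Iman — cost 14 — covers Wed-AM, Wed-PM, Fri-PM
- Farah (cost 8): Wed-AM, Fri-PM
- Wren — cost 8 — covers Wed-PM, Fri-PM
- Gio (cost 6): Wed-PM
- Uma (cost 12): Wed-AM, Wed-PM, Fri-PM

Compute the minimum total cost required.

This is a weighted set-cover instance.
The greedy cost-per-new-shift heuristic would pick Farah and Gio for 14, but a cheaper cover exists.
Uma alone covers Wed-AM, Wed-PM, Fri-PM — every shift.
Total cost: 12.
No cover costs less than 12.

12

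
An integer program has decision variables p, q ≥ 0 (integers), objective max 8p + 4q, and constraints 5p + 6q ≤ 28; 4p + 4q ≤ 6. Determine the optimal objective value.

8

(p,q)=(1,0) is feasible, giving 8.
(p,q)=(0,1) is feasible, giving 4.
(p,q)=(0,0) is feasible, giving 0.
No feasible integer point exceeds 8.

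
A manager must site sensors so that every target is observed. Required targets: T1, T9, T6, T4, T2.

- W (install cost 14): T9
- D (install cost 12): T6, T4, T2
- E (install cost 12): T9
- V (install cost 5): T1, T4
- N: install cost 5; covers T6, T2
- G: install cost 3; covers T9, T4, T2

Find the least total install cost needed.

Choose V, N, and G: together they cover T1, T9, T6, T4, T2 — every target.
Total install cost: 5 + 5 + 3 = 13.

13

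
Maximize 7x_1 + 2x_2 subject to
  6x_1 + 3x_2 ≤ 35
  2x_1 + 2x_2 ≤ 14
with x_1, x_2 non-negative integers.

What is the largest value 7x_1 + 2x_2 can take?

Relaxing integrality, the LP optimum is 40.83 at (x_1,x_2) = (5.83, 0), which is not an integer point.
(x_1,x_2)=(5,1): 6·5+3·1=33≤35, 2·5+2·1=12≤14, objective 37.
(x_1,x_2)=(5,0): 6·5+3·0=30≤35, 2·5+2·0=10≤14, objective 35.
(x_1,x_2)=(4,2): 6·4+3·2=30≤35, 2·4+2·2=12≤14, objective 32.
Maximum is 37 at (x_1,x_2)=(5,1).

37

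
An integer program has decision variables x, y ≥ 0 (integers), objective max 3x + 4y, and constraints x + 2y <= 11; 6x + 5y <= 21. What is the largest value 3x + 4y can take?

16

(x,y)=(0,4) is feasible, giving 16.
(x,y)=(1,3) is feasible, giving 15.
(x,y)=(0,3) is feasible, giving 12.
No feasible integer point exceeds 16.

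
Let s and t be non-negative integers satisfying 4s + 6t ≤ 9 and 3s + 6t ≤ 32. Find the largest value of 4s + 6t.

(s,t)=(2,0): 4·2+6·0=8≤9, 3·2+6·0=6≤32, objective 8.
(s,t)=(1,0): 4·1+6·0=4≤9, 3·1+6·0=3≤32, objective 4.
No feasible integer point exceeds 8.

8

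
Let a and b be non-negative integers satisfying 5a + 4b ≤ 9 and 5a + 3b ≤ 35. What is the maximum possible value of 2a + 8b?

16

The continuous relaxation peaks at (0, 2.25) with value 18.00; rounding to a feasible lattice point costs some objective.
(a,b)=(0,2): 5·0+4·2=8≤9, 5·0+3·2=6≤35, objective 16.
(a,b)=(1,1): 5·1+4·1=9≤9, 5·1+3·1=8≤35, objective 10.
(a,b)=(0,1): 5·0+4·1=4≤9, 5·0+3·1=3≤35, objective 8.
The best lattice point is (0,2), giving 16.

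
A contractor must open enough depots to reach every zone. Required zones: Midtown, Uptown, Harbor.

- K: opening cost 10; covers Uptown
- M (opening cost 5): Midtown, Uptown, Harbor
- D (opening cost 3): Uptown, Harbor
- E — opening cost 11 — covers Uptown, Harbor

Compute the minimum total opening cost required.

5

This is a weighted set-cover instance.
The greedy cost-per-new-zone heuristic would pick D and M for 8, but a cheaper cover exists.
M alone covers Midtown, Uptown, Harbor — every zone.
Total opening cost: 5.
No cover costs less than 5.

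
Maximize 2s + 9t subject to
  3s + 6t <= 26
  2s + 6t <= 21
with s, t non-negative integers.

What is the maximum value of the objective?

Relaxing integrality, the LP optimum is 31.50 at (s,t) = (0, 3.5), which is not an integer point.
(s,t)=(1,3): 3·1+6·3=21≤26, 2·1+6·3=20≤21, objective 29.
(s,t)=(0,3): 3·0+6·3=18≤26, 2·0+6·3=18≤21, objective 27.
(s,t)=(2,2): 3·2+6·2=18≤26, 2·2+6·2=16≤21, objective 22.
No feasible integer point exceeds 29.

29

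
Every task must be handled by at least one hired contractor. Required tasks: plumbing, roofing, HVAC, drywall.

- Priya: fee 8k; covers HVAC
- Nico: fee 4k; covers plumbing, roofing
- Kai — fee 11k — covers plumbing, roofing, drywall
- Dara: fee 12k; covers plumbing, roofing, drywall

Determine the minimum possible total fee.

The greedy cost-per-new-task heuristic would pick Nico, Priya, and Kai for 23, but a cheaper cover exists.
Choose Priya and Kai: together they cover plumbing, roofing, HVAC, drywall — every task.
Total fee: 8 + 11 = 19.
No cover costs less than 19.

19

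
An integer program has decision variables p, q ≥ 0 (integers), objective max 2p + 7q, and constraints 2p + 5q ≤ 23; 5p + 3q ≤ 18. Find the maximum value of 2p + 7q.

30

Relaxing integrality, the LP optimum is 32.20 at (p,q) = (0, 4.6), which is not an integer point.
(p,q)=(1,4): 2·1+5·4=22≤23, 5·1+3·4=17≤18, objective 30.
(p,q)=(0,4): 2·0+5·4=20≤23, 5·0+3·4=12≤18, objective 28.
(p,q)=(1,3): 2·1+5·3=17≤23, 5·1+3·3=14≤18, objective 23.
The best lattice point is (1,4), giving 30.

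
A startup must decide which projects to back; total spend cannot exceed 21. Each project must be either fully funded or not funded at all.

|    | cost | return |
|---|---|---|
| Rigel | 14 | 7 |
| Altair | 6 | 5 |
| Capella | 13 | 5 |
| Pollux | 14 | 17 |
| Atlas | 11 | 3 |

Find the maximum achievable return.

Pollux: cost 14 ≤ 21, return 17.
Altair + Pollux: cost 6 + 14 = 20 ≤ 21, return 5 + 17 = 22.
Rigel + Altair: cost 14 + 6 = 20 ≤ 21, return 7 + 5 = 12.
Best is Altair and Pollux with total return 22.

22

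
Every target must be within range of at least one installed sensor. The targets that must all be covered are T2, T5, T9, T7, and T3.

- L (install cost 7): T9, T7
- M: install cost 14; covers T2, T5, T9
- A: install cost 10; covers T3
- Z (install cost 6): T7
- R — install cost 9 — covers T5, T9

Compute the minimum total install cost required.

30

This is an integer covering problem.
Choose M, A, and Z: together they cover T2, T5, T9, T7, T3 — every target.
Total install cost: 14 + 10 + 6 = 30.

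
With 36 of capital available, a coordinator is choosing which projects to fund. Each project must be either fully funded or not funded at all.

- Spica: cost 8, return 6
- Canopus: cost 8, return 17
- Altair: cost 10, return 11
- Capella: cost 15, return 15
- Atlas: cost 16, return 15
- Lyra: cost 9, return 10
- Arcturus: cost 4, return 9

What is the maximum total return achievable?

51

Allowing fractional choices, the relaxed optimum would be about 52.0, but projects are indivisible.
Canopus + Capella + Lyra + Arcturus: cost 8 + 15 + 9 + 4 = 36 ≤ 36, return 17 + 15 + 10 + 9 = 51.
Canopus + Altair + Lyra + Arcturus: cost 8 + 10 + 9 + 4 = 31 ≤ 36, return 17 + 11 + 10 + 9 = 47.
Spica + Canopus + Capella + Arcturus: cost 8 + 8 + 15 + 4 = 35 ≤ 36, return 6 + 17 + 15 + 9 = 47.
Best is Canopus, Capella, Lyra, and Arcturus with total return 51.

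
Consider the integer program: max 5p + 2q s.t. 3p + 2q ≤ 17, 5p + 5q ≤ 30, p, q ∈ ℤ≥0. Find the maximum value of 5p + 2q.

The continuous relaxation peaks at (5.67, 0) with value 28.33; rounding to a feasible lattice point costs some objective.
(p,q)=(5,1): 3·5+2·1=17≤17, 5·5+5·1=30≤30, objective 27.
(p,q)=(5,0): 3·5+2·0=15≤17, 5·5+5·0=25≤30, objective 25.
Maximum is 27 at (p,q)=(5,1).

27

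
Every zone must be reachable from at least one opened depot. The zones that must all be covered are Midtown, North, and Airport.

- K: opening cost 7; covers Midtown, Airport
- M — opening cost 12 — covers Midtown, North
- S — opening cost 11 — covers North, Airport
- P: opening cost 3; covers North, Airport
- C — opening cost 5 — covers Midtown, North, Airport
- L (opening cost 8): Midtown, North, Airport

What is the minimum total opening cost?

The greedy cost-per-new-zone heuristic would pick P and C for 8, but a cheaper cover exists.
C alone covers Midtown, North, Airport — every zone.
Total opening cost: 5.
No cover costs less than 5.

5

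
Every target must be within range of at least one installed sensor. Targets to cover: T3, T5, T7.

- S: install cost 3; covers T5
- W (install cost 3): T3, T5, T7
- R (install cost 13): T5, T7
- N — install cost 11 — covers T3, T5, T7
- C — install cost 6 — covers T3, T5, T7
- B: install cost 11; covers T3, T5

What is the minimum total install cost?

W alone covers T3, T5, T7 — every target.
Total install cost: 3.
No cover costs less than 3.

3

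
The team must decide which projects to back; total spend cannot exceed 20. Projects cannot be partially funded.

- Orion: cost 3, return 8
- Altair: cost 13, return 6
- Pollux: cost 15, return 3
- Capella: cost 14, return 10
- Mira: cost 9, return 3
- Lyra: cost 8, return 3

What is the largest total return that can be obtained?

18

This is an integer program with binary decision variables.
Orion + Mira + Lyra: cost 3 + 9 + 8 = 20 ≤ 20, return 8 + 3 + 3 = 14.
Orion + Altair: cost 3 + 13 = 16 ≤ 20, return 8 + 6 = 14.
Orion + Capella: cost 3 + 14 = 17 ≤ 20, return 8 + 10 = 18.
Best is Orion and Capella with total return 18.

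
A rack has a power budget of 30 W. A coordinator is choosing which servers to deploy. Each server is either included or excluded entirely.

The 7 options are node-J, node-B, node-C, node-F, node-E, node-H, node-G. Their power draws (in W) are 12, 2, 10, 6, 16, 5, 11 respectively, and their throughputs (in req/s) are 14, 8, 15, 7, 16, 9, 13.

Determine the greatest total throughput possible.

Take node-J, node-B, node-C, and node-H: power draw 12 + 2 + 10 + 5 = 29 ≤ 30, throughput 14 + 8 + 15 + 9 = 46.
No other feasible combination does better.

46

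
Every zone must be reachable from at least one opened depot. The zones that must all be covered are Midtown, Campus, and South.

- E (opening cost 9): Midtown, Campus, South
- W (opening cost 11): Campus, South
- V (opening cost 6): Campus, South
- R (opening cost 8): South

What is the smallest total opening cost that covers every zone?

E alone covers Midtown, Campus, South — every zone.
Total opening cost: 9.
No cover costs less than 9.

9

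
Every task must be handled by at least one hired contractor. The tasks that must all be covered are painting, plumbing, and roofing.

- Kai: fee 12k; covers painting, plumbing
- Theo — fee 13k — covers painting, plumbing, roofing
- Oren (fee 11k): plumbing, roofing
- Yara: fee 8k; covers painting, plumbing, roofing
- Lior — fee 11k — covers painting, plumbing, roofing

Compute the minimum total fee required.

8

Yara alone covers painting, plumbing, roofing — every task.
Total fee: 8.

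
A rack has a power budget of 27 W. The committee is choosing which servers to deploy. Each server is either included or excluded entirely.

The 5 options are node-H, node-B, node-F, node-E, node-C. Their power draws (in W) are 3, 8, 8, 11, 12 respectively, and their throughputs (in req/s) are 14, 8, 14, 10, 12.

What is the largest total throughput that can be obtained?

40

Allowing fractional choices, the relaxed optimum would be about 44.0, but servers are indivisible.
node-H + node-B + node-F: power draw 3 + 8 + 8 = 19 ≤ 27, throughput 14 + 8 + 14 = 36.
node-H + node-F + node-E: power draw 3 + 8 + 11 = 22 ≤ 27, throughput 14 + 14 + 10 = 38.
node-H + node-F + node-C: power draw 3 + 8 + 12 = 23 ≤ 27, throughput 14 + 14 + 12 = 40.
Best is node-H, node-F, and node-C with total throughput 40.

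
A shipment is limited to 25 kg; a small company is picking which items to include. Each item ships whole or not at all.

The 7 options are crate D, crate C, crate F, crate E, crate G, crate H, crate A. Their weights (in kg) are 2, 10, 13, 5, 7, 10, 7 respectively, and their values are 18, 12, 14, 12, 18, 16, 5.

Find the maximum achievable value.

64

crate D + crate E + crate G + crate H: weight 2 + 5 + 7 + 10 = 24 ≤ 25, value 18 + 12 + 18 + 16 = 64.
crate D + crate C + crate E + crate G: weight 2 + 10 + 5 + 7 = 24 ≤ 25, value 18 + 12 + 12 + 18 = 60.
crate D + crate E + crate G + crate A: weight 2 + 5 + 7 + 7 = 21 ≤ 25, value 18 + 12 + 18 + 5 = 53.
Best is crate D, crate E, crate G, and crate H with total value 64.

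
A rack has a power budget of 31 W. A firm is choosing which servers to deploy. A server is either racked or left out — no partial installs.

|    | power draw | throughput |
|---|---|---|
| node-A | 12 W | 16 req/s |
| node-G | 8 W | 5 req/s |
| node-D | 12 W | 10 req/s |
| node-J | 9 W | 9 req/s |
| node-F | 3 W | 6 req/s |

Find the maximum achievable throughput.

32

This is an integer program with binary decision variables.
Take node-A, node-D, and node-F: power draw 12 + 12 + 3 = 27 ≤ 31, throughput 16 + 10 + 6 = 32.
No other feasible combination does better.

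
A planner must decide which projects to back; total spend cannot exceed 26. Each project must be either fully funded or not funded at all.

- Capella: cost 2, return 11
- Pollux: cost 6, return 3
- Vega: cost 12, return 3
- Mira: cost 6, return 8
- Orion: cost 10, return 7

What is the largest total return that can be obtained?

Allowing fractional choices, the relaxed optimum would be about 29.5, but projects are indivisible.
Capella + Pollux + Vega + Mira: cost 2 + 6 + 12 + 6 = 26 ≤ 26, return 11 + 3 + 3 + 8 = 25.
Capella + Mira + Orion: cost 2 + 6 + 10 = 18 ≤ 26, return 11 + 8 + 7 = 26.
Capella + Pollux + Mira + Orion: cost 2 + 6 + 6 + 10 = 24 ≤ 26, return 11 + 3 + 8 + 7 = 29.
Best is Capella, Pollux, Mira, and Orion with total return 29.

29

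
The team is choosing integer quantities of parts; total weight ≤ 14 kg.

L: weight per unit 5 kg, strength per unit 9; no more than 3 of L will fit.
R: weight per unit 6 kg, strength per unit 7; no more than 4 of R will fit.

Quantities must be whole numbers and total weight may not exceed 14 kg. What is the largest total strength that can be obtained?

18

This is a bounded integer knapsack.
L has the best ratio (9/5); taking only L gives at most 2×9 = 18 (stopped by the weight limit).
Optimal: 2×L: weight 10 ≤ 14, strength 2·9 = 18.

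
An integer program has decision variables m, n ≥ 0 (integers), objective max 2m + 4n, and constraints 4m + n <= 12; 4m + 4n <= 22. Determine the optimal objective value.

The continuous relaxation peaks at (0, 5.5) with value 22.00; rounding to a feasible lattice point costs some objective.
(m,n)=(0,5): 4·0+1·5=5≤12, 4·0+4·5=20≤22, objective 20.
(m,n)=(1,4): 4·1+1·4=8≤12, 4·1+4·4=20≤22, objective 18.
The best lattice point is (0,5), giving 20.

20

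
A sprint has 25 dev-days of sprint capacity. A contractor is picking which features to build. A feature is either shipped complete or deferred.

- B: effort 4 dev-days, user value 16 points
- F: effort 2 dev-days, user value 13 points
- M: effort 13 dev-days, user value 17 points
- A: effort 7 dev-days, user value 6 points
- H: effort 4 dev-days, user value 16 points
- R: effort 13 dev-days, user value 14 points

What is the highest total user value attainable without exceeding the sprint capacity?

Allowing fractional choices, the relaxed optimum would be about 64.2, but features are indivisible.
B + F + M + H: effort 4 + 2 + 13 + 4 = 23 ≤ 25, user value 16 + 13 + 17 + 16 = 62.
B + F + A + H: effort 4 + 2 + 7 + 4 = 17 ≤ 25, user value 16 + 13 + 6 + 16 = 51.
B + F + H + R: effort 4 + 2 + 4 + 13 = 23 ≤ 25, user value 16 + 13 + 16 + 14 = 59.
Best is B, F, M, and H with total user value 62.

62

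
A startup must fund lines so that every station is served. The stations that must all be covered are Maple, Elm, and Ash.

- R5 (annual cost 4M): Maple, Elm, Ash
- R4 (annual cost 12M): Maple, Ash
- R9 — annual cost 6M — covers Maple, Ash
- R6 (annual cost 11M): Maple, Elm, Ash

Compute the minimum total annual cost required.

R5 alone covers Maple, Elm, Ash — every station.
Total annual cost: 4.
No cover costs less than 4.

4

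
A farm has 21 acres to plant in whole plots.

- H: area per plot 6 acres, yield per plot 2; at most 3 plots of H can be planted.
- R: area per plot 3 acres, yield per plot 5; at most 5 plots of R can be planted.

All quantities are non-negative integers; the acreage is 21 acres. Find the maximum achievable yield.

This is a bounded integer knapsack.
5×R: area 15 ≤ 21, yield 5·5 = 25.
1×H and 5×R: area 21 ≤ 21, yield 1·2 + 5·5 = 27.
Best is 27.

27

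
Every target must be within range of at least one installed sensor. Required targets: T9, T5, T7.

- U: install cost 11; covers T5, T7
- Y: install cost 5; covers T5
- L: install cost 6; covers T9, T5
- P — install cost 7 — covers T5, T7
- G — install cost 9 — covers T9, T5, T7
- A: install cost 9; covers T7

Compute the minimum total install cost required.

9

The greedy cost-per-new-target heuristic would pick L and P for 13, but a cheaper cover exists.
G alone covers T9, T5, T7 — every target.
Total install cost: 9.
No cover costs less than 9.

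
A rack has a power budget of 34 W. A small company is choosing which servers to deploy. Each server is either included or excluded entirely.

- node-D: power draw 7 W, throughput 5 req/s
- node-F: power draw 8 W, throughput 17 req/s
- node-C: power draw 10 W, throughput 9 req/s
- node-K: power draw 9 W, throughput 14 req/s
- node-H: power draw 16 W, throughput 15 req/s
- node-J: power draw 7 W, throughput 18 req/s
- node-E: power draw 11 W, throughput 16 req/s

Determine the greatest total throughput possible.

58

Allowing fractional choices, the relaxed optimum would be about 63.5, but servers are indivisible.
node-F + node-C + node-K + node-J: power draw 8 + 10 + 9 + 7 = 34 ≤ 34, throughput 17 + 9 + 14 + 18 = 58.
node-D + node-F + node-J + node-E: power draw 7 + 8 + 7 + 11 = 33 ≤ 34, throughput 5 + 17 + 18 + 16 = 56.
Best is node-F, node-C, node-K, and node-J with total throughput 58.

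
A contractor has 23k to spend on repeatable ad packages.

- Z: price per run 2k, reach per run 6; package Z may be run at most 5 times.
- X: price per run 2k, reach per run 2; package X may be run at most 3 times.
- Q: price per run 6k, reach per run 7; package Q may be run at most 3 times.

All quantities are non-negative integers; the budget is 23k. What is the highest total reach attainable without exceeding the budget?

This is a bounded integer knapsack.
Z has the best ratio (6/2); taking only Z gives at most 5×6 = 30 (stopped by the supply cap of 5).
Mixing does better — 5×Z and 2×Q: price 22 ≤ 23, reach 5·6 + 2·7 = 44.

44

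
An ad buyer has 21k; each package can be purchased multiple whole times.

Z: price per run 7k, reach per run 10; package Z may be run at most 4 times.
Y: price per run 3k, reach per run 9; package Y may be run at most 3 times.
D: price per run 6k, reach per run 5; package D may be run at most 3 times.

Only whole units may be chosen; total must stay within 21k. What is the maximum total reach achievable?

38

Y has the best ratio (9/3); taking only Y gives at most 3×9 = 27 (stopped by the supply cap of 3).
Mixing does better — 2×Z and 2×Y: price 20 ≤ 21, reach 2·10 + 2·9 = 38.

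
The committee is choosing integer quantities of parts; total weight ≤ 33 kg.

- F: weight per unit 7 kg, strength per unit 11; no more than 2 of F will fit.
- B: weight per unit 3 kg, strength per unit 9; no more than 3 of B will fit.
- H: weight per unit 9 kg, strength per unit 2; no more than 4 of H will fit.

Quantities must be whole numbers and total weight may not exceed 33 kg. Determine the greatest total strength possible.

51

This is a bounded integer knapsack.
2×F and 3×B: weight 23 ≤ 33, strength 2·11 + 3·9 = 49.
2×F, 3×B, and 1×H: weight 32 ≤ 33, strength 2·11 + 3·9 + 1·2 = 51.
Best is 51.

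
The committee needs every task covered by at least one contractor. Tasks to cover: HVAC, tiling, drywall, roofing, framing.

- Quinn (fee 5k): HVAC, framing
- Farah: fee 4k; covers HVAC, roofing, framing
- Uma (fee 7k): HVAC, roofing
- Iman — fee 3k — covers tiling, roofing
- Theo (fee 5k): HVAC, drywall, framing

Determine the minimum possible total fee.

8

The greedy cost-per-new-task heuristic would pick Farah, Iman, and Theo for 12, but a cheaper cover exists.
Choose Iman and Theo: together they cover HVAC, tiling, drywall, roofing, framing — every task.
Total fee: 3 + 5 = 8.
No cover costs less than 8.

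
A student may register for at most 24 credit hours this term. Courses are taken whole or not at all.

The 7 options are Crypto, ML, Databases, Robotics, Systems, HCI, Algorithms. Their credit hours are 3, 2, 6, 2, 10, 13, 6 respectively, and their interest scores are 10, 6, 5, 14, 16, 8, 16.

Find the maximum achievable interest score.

62

Treat it as a binary knapsack problem.
Crypto + ML + Robotics + Systems + Algorithms: credit hours 3 + 2 + 2 + 10 + 6 = 23 ≤ 24, interest score 10 + 6 + 14 + 16 + 16 = 62.
Crypto + Robotics + Systems + Algorithms: credit hours 3 + 2 + 10 + 6 = 21 ≤ 24, interest score 10 + 14 + 16 + 16 = 56.
Best is Crypto, ML, Robotics, Systems, and Algorithms with total interest score 62.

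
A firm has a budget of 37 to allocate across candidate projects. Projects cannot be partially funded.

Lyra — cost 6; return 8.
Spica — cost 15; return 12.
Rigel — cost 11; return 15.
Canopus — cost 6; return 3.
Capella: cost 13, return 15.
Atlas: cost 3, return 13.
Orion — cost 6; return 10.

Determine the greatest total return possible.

Allowing fractional choices, the relaxed optimum would be about 58.7, but projects are indivisible.
Rigel + Capella + Atlas + Orion: cost 11 + 13 + 3 + 6 = 33 ≤ 37, return 15 + 15 + 13 + 10 = 53.
Lyra + Rigel + Capella + Atlas: cost 6 + 11 + 13 + 3 = 33 ≤ 37, return 8 + 15 + 15 + 13 = 51.
Best is Rigel, Capella, Atlas, and Orion with total return 53.

53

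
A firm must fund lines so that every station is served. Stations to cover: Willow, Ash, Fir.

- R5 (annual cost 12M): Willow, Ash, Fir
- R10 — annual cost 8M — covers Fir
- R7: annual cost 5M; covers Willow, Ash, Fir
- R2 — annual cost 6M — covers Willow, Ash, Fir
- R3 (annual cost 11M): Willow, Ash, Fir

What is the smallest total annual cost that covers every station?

5

R7 alone covers Willow, Ash, Fir — every station.
Total annual cost: 5.
No cover costs less than 5.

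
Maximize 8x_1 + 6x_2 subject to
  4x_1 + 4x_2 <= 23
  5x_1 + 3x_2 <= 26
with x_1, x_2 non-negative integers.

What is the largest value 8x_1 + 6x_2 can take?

The continuous relaxation peaks at (4.38, 1.38) with value 43.25; rounding to a feasible lattice point costs some objective.
(x_1,x_2)=(5,0) is feasible, giving 40.
(x_1,x_2)=(4,1) is feasible, giving 38.
(x_1,x_2)=(3,2) is feasible, giving 36.
(x_1,x_2)=(4,0) is feasible, giving 32.
Maximum is 40 at (x_1,x_2)=(5,0).

40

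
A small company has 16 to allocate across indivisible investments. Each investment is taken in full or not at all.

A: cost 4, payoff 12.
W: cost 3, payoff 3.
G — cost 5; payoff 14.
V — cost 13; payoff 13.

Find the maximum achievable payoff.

29

Allowing fractional choices, the relaxed optimum would be about 33.0, but investments are indivisible.
A + G: cost 4 + 5 = 9 ≤ 16, payoff 12 + 14 = 26.
A + W + G: cost 4 + 3 + 5 = 12 ≤ 16, payoff 12 + 3 + 14 = 29.
W + G: cost 3 + 5 = 8 ≤ 16, payoff 3 + 14 = 17.
Best is A, W, and G with total payoff 29.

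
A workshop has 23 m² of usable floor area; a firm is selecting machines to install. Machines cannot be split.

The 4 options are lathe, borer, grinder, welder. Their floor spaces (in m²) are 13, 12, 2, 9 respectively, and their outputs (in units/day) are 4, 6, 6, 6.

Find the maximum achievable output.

borer + grinder + welder: floor space 12 + 2 + 9 = 23 ≤ 23, output 6 + 6 + 6 = 18.
grinder + welder: floor space 2 + 9 = 11 ≤ 23, output 6 + 6 = 12.
Best is borer, grinder, and welder with total output 18.

18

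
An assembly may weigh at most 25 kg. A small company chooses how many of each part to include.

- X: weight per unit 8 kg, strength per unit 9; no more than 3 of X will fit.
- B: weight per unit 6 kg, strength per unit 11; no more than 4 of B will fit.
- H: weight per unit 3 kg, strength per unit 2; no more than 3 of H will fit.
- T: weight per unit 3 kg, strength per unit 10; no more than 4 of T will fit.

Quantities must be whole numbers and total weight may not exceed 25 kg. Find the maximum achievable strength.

This is a bounded integer knapsack.
1×B, 2×H, and 4×T: weight 24 ≤ 25, strength 1·11 + 2·2 + 4·10 = 55.
2×B and 4×T: weight 24 ≤ 25, strength 2·11 + 4·10 = 62.
Best is 62.

62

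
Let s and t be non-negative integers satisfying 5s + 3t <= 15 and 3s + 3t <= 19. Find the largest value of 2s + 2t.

(s,t)=(0,5) is feasible, giving 10.
(s,t)=(0,4) is feasible, giving 8.
No feasible integer point exceeds 10.

10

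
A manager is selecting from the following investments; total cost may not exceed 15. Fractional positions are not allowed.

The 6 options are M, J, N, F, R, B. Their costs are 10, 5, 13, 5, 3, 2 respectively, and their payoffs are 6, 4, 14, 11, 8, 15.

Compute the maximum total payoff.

38

Allowing fractional choices, the relaxed optimum would be about 39.4, but investments are indivisible.
J + F + R + B: cost 5 + 5 + 3 + 2 = 15 ≤ 15, payoff 4 + 11 + 8 + 15 = 38.
J + F + B: cost 5 + 5 + 2 = 12 ≤ 15, payoff 4 + 11 + 15 = 30.
F + R + B: cost 5 + 3 + 2 = 10 ≤ 15, payoff 11 + 8 + 15 = 34.
Best is J, F, R, and B with total payoff 38.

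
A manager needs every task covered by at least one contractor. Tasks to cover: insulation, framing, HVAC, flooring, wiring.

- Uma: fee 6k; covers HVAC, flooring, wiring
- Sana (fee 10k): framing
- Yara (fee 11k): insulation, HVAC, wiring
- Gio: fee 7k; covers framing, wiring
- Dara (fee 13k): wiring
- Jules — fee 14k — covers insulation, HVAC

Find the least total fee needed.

Choose Uma, Yara, and Gio: together they cover insulation, framing, HVAC, flooring, wiring — every task.
Total fee: 6 + 11 + 7 = 24.
No cover costs less than 24.

24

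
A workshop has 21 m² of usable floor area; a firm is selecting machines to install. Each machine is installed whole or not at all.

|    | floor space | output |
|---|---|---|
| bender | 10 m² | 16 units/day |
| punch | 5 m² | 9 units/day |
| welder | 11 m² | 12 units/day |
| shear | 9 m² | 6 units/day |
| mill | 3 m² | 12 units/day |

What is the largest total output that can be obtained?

37

Treat it as a binary knapsack problem.
bender + punch + mill: floor space 10 + 5 + 3 = 18 ≤ 21, output 16 + 9 + 12 = 37.
punch + welder + mill: floor space 5 + 11 + 3 = 19 ≤ 21, output 9 + 12 + 12 = 33.
Best is bender, punch, and mill with total output 37.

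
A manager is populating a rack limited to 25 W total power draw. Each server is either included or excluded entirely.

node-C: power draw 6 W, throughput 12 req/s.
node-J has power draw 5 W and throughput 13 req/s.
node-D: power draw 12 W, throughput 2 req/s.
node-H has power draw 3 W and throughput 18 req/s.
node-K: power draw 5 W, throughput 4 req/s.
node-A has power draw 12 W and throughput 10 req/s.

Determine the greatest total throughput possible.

Allowing fractional choices, the relaxed optimum would be about 52.2, but servers are indivisible.
node-C + node-J + node-H: power draw 6 + 5 + 3 = 14 ≤ 25, throughput 12 + 13 + 18 = 43.
node-C + node-J + node-H + node-K: power draw 6 + 5 + 3 + 5 = 19 ≤ 25, throughput 12 + 13 + 18 + 4 = 47.
node-J + node-H + node-K + node-A: power draw 5 + 3 + 5 + 12 = 25 ≤ 25, throughput 13 + 18 + 4 + 10 = 45.
Best is node-C, node-J, node-H, and node-K with total throughput 47.

47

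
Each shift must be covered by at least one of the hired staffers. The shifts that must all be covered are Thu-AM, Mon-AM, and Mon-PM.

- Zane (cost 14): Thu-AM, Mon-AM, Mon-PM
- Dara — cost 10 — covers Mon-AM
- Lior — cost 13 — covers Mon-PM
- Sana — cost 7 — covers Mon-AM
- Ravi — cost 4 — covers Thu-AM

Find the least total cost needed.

14

This is a weighted set-cover instance.
The greedy cost-per-new-shift heuristic would pick Ravi and Zane for 18, but a cheaper cover exists.
Zane alone covers Thu-AM, Mon-AM, Mon-PM — every shift.
Total cost: 14.
No cover costs less than 14.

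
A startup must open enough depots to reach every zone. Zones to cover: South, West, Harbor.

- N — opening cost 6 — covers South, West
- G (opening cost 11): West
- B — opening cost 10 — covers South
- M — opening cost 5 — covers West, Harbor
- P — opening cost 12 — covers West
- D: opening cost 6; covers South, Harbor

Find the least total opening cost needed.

Choose N and M: together they cover South, West, Harbor — every zone.
Total opening cost: 6 + 5 = 11.
No cover costs less than 11.

11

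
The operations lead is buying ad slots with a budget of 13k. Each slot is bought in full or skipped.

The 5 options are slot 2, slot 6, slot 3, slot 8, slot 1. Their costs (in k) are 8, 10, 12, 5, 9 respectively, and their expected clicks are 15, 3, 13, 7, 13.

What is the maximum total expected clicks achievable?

22

Take slot 2 and slot 8: cost 8 + 5 = 13 ≤ 13, expected clicks 15 + 7 = 22.
No other feasible combination does better.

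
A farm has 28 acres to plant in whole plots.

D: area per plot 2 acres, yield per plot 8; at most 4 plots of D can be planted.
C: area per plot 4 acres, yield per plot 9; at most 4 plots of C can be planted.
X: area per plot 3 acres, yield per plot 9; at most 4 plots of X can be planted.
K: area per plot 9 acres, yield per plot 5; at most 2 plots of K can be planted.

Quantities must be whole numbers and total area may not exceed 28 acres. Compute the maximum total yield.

D has the best ratio (8/2); taking only D gives at most 4×8 = 32 (stopped by the supply cap of 4).
Mixing does better — 4×D, 2×C, and 4×X: area 28 ≤ 28, yield 4·8 + 2·9 + 4·9 = 86.

86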